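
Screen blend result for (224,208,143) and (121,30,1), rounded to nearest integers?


Screen: C = 255 - (255-A)×(255-B)/255, rounded to nearest integer
R: 255 - (255-224)×(255-121)/255 = 255 - 4154/255 ≈ 255 - 16.290 = 238.710 → 239
G: 255 - (255-208)×(255-30)/255 = 255 - 10575/255 ≈ 255 - 41.471 = 213.529 → 214
B: 255 - (255-143)×(255-1)/255 = 255 - 28448/255 ≈ 255 - 111.561 = 143.439 → 143
= RGB(239, 214, 143)


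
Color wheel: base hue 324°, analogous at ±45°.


Base hue: 324°
Left analog: (324 - 45) mod 360 = 279°
Right analog: (324 + 45) mod 360 = 9°
Analogous hues = 279° and 9°


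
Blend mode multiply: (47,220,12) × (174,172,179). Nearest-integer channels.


Multiply: C = A×B/255, rounded to nearest integer
R: 47×174/255 = 8178/255 ≈ 32.071 → 32
G: 220×172/255 = 37840/255 ≈ 148.392 → 148
B: 12×179/255 = 2148/255 ≈ 8.424 → 8
= RGB(32, 148, 8)


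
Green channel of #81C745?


Color: #81C745
R = 81 = 129
G = C7 = 199
B = 45 = 69
Green = 199


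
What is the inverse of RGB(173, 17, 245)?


Invert: (255-R, 255-G, 255-B)
R: 255-173 = 82
G: 255-17 = 238
B: 255-245 = 10
= RGB(82, 238, 10)


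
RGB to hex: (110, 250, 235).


R = 110 → 6E (hex)
G = 250 → FA (hex)
B = 235 → EB (hex)
Hex = #6EFAEB


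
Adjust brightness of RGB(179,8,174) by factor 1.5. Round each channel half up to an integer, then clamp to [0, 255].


Multiply each channel by 1.5, round half up, clamp to [0, 255]
R: 179×1.5 = 268.5 → round → 269 → clamp → 255
G: 8×1.5 = 12
B: 174×1.5 = 261 → clamp → 255
= RGB(255, 12, 255)


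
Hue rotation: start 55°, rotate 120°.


New hue = (H + rotation) mod 360
New hue = (55 + 120) mod 360
= 175 mod 360
= 175°


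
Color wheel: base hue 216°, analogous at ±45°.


Base hue: 216°
Left analog: (216 - 45) mod 360 = 171°
Right analog: (216 + 45) mod 360 = 261°
Analogous hues = 171° and 261°


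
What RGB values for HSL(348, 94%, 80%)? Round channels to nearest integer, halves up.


H=348°, S=0.94, L=0.80
C = (1-|2L-1|)×S = (1-|0.60|)×0.94 = 0.376
H' = H/60 = 348/60 ≈ 5.8000; X = C×(1-|H' mod 2 - 1|) = 0.0752
m = L - C/2 = 0.80 - 0.188 = 0.612
Sector ⌊H'⌋ = 5 → (R',G',B') = (0.376, 0.0, 0.0752)
RGB = ((R'+m)×255, (G'+m)×255, (B'+m)×255) = (251.94, 156.06, 175.236)
Round half up → RGB(252, 156, 175)


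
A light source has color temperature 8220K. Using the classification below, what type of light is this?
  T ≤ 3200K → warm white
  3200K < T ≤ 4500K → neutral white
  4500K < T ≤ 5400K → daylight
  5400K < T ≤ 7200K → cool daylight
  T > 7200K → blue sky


Temperature: 8220K
8220K > 7200K → blue sky
Classification: blue sky


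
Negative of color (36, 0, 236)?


Invert: (255-R, 255-G, 255-B)
R: 255-36 = 219
G: 255-0 = 255
B: 255-236 = 19
= RGB(219, 255, 19)


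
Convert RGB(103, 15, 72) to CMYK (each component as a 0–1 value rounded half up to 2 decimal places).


R'=103/255≈0.4039, G'=15/255≈0.0588, B'=72/255≈0.2824
K = 1 - max(R',G',B') = 1 - 103/255 = 152/255 = 0.59607… → 0.60
(1-R'-K)/(1-K) simplifies to (max-R)/max with max = 103:
C = (103-103)/103 = 0/103 = 0 → 0.00
M = (103-15)/103 = 88/103 = 0.85436… → 0.85
Y = (103-72)/103 = 31/103 = 0.30097… → 0.30
= CMYK(0.00, 0.85, 0.30, 0.60)


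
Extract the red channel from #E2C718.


Color: #E2C718
R = E2 = 226
G = C7 = 199
B = 18 = 24
Red = 226


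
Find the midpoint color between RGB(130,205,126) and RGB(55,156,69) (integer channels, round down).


Midpoint: each channel = ⌊(C₁+C₂)/2⌋
R: ⌊(130+55)/2⌋ = 92
G: ⌊(205+156)/2⌋ = 180
B: ⌊(126+69)/2⌋ = 97
= RGB(92, 180, 97)


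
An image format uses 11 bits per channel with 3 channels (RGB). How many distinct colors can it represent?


Total bits = 11 bits/channel × 3 channels = 33 bits
Distinct colors = 2^33
= 8,589,934,592 colors


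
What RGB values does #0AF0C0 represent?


0A → 10 (R)
F0 → 240 (G)
C0 → 192 (B)
= RGB(10, 240, 192)


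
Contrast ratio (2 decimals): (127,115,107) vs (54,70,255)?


Linearize each sRGB channel c=v/255: c/12.92 if c ≤ 0.04045 else ((c+0.055)/1.055)^2.4
L = 0.2126×R_lin + 0.7152×G_lin + 0.0722×B_lin
Color 1 (127,115,107):
  R=127: 127/255≈0.4980 > 0.04045 → ((0.4980+0.055)/1.055)^2.4 ≈ 0.21223
  G=115: 115/255≈0.4510 > 0.04045 → ((0.4510+0.055)/1.055)^2.4 ≈ 0.17144
  B=107: 107/255≈0.4196 > 0.04045 → ((0.4196+0.055)/1.055)^2.4 ≈ 0.14703
  L1 = 0.2126×0.21223 + 0.7152×0.17144 + 0.0722×0.14703 ≈ 0.17835
Color 2 (54,70,255):
  R=54: 54/255≈0.2118 > 0.04045 → ((0.2118+0.055)/1.055)^2.4 ≈ 0.03689
  G=70: 70/255≈0.2745 > 0.04045 → ((0.2745+0.055)/1.055)^2.4 ≈ 0.06125
  B=255: 255/255≈1.0000 > 0.04045 → ((1.0000+0.055)/1.055)^2.4 ≈ 1.00000
  L2 = 0.2126×0.03689 + 0.7152×0.06125 + 0.0722×1.00000 ≈ 0.12385
Lighter = 0.17835, Darker = 0.12385
Ratio = (L_lighter + 0.05) / (L_darker + 0.05)
Ratio = (0.17835 + 0.05) / (0.12385 + 0.05) = 0.22835 / 0.17385 ≈ 1.3135
Ratio ≈ 1.31:1


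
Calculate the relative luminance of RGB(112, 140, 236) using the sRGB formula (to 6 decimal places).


Linearize each channel (sRGB transfer function): c = v/255; c_lin = c/12.92 if c ≤ 0.04045, else ((c+0.055)/1.055)^2.4
  R: 112/255 ≈ 0.439216 > 0.04045 → ((0.439216+0.055)/1.055)^2.4 ≈ 0.162029
  G: 140/255 ≈ 0.549020 > 0.04045 → ((0.549020+0.055)/1.055)^2.4 ≈ 0.262251
  B: 236/255 ≈ 0.925490 > 0.04045 → ((0.925490+0.055)/1.055)^2.4 ≈ 0.838799
R_lin = 0.162029, G_lin = 0.262251, B_lin = 0.838799
L = 0.2126×R + 0.7152×G + 0.0722×B
L = 0.2126×0.162029 + 0.7152×0.262251 + 0.0722×0.838799
L ≈ 0.282570


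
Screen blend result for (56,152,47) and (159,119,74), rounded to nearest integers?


Screen: C = 255 - (255-A)×(255-B)/255, rounded to nearest integer
R: 255 - (255-56)×(255-159)/255 = 255 - 19104/255 ≈ 255 - 74.918 = 180.082 → 180
G: 255 - (255-152)×(255-119)/255 = 255 - 14008/255 ≈ 255 - 54.933 = 200.067 → 200
B: 255 - (255-47)×(255-74)/255 = 255 - 37648/255 ≈ 255 - 147.639 = 107.361 → 107
= RGB(180, 200, 107)


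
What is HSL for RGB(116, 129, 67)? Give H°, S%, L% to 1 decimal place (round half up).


Normalize: R'=116/255≈0.4549, G'=129/255≈0.5059, B'=67/255≈0.2627
Max=129/255, Min=67/255, Δ=Max-Min=62/255
L = (Max+Min)/2 = (129+67)/510 = 196/510 = 0.38431… → L = 38.4%
L ≤ 0.5 → S = Δ/(Max+Min) = 62/(129+67) = 62/196 = 0.31632… → S = 31.6%
(the 1/255 factors cancel in S and H, so raw channel differences can be used)
Max is G' → H = 60 × ((B-R)/Δ + 2) = 60 × ((67-116)/62 + 2)
  -49/62 + 2 = -0.7903… + 2 = 1.2096…
  H = 60 × 1.2096… = 72.580…° → H = 72.6°
= HSL(72.6°, 31.6%, 38.4%)


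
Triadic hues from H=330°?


Triadic: equally spaced at 120° intervals
H1 = 330°
H2 = (330 + 120) mod 360 = 90°
H3 = (330 + 240) mod 360 = 210°
Triadic = 330°, 90°, 210°


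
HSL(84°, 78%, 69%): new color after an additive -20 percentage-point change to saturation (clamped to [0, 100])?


Original S = 78%
Adjustment = -20 percentage points
New S = 78 + (-20) = 58
Clamp to [0, 100] → 58
= HSL(84°, 58%, 69%)


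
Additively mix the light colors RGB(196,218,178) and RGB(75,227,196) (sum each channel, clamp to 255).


Additive: each channel = min(255, C₁+C₂)
R: 196+75 = 271 → 255
G: 218+227 = 445 → 255
B: 178+196 = 374 → 255
= RGB(255, 255, 255)


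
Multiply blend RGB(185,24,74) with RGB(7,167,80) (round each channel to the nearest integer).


Multiply: C = A×B/255, rounded to nearest integer
R: 185×7/255 = 1295/255 ≈ 5.078 → 5
G: 24×167/255 = 4008/255 ≈ 15.718 → 16
B: 74×80/255 = 5920/255 ≈ 23.216 → 23
= RGB(5, 16, 23)


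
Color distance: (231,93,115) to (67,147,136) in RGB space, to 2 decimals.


d = √[(R₁-R₂)² + (G₁-G₂)² + (B₁-B₂)²]
d = √[(231-67)² + (93-147)² + (115-136)²]
d = √[26896 + 2916 + 441]
d = √30253
d ≈ 173.93


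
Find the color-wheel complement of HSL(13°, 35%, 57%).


Complement = opposite side of color wheel = hue + 180°
H' = (13 + 180) mod 360 = 193°
S and L unchanged.
= HSL(193°, 35%, 57%)


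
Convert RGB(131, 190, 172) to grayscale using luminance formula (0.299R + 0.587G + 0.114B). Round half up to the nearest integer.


Gray = 0.299×R + 0.587×G + 0.114×B
Gray = 0.299×131 + 0.587×190 + 0.114×172
Gray = 39.169 + 111.530 + 19.608
Gray = 170.307 → round half up → 170
Gray = 170


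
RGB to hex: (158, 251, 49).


R = 158 → 9E (hex)
G = 251 → FB (hex)
B = 49 → 31 (hex)
Hex = #9EFB31


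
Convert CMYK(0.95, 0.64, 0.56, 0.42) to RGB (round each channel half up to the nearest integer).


R = 255 × (1-C) × (1-K) = 255 × 0.05 × 0.58 = 7.395 → 7
G = 255 × (1-M) × (1-K) = 255 × 0.36 × 0.58 = 53.244 → 53
B = 255 × (1-Y) × (1-K) = 255 × 0.44 × 0.58 = 65.076 → 65
= RGB(7, 53, 65)


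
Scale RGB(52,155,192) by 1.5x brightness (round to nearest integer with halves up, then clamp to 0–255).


Multiply each channel by 1.5, round half up, clamp to [0, 255]
R: 52×1.5 = 78
G: 155×1.5 = 232.5 → round → 233
B: 192×1.5 = 288 → clamp → 255
= RGB(78, 233, 255)


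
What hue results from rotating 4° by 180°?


New hue = (H + rotation) mod 360
New hue = (4 + 180) mod 360
= 184 mod 360
= 184°


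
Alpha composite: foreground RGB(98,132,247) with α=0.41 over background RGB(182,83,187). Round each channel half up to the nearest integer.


C = α×F + (1-α)×B, with 1-α = 0.59
R: 0.41×98 + 0.59×182 = 40.18 + 107.38 = 147.56 → 148
G: 0.41×132 + 0.59×83 = 54.12 + 48.97 = 103.09 → 103
B: 0.41×247 + 0.59×187 = 101.27 + 110.33 = 211.60 → 212
= RGB(148, 103, 212)


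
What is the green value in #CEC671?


Color: #CEC671
R = CE = 206
G = C6 = 198
B = 71 = 113
Green = 198


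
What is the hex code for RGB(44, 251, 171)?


R = 44 → 2C (hex)
G = 251 → FB (hex)
B = 171 → AB (hex)
Hex = #2CFBAB


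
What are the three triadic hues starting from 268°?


Triadic: equally spaced at 120° intervals
H1 = 268°
H2 = (268 + 120) mod 360 = 28°
H3 = (268 + 240) mod 360 = 148°
Triadic = 268°, 28°, 148°


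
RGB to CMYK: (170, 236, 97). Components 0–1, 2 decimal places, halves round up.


R'=170/255≈0.6667, G'=236/255≈0.9255, B'=97/255≈0.3804
K = 1 - max(R',G',B') = 1 - 236/255 = 19/255 = 0.07450… → 0.07
(1-R'-K)/(1-K) simplifies to (max-R)/max with max = 236:
C = (236-170)/236 = 66/236 = 0.27966… → 0.28
M = (236-236)/236 = 0/236 = 0 → 0.00
Y = (236-97)/236 = 139/236 = 0.58898… → 0.59
= CMYK(0.28, 0.00, 0.59, 0.07)


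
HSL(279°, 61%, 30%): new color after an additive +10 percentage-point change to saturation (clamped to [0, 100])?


Original S = 61%
Adjustment = +10 percentage points
New S = 61 + (10) = 71
Clamp to [0, 100] → 71
= HSL(279°, 71%, 30%)


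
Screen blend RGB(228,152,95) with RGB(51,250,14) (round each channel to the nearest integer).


Screen: C = 255 - (255-A)×(255-B)/255, rounded to nearest integer
R: 255 - (255-228)×(255-51)/255 = 255 - 5508/255 ≈ 255 - 21.600 = 233.400 → 233
G: 255 - (255-152)×(255-250)/255 = 255 - 515/255 ≈ 255 - 2.020 = 252.980 → 253
B: 255 - (255-95)×(255-14)/255 = 255 - 38560/255 ≈ 255 - 151.216 = 103.784 → 104
= RGB(233, 253, 104)


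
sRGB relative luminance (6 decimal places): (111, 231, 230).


Linearize each channel (sRGB transfer function): c = v/255; c_lin = c/12.92 if c ≤ 0.04045, else ((c+0.055)/1.055)^2.4
  R: 111/255 ≈ 0.435294 > 0.04045 → ((0.435294+0.055)/1.055)^2.4 ≈ 0.158961
  G: 231/255 ≈ 0.905882 > 0.04045 → ((0.905882+0.055)/1.055)^2.4 ≈ 0.799103
  B: 230/255 ≈ 0.901961 > 0.04045 → ((0.901961+0.055)/1.055)^2.4 ≈ 0.791298
R_lin = 0.158961, G_lin = 0.799103, B_lin = 0.791298
L = 0.2126×R + 0.7152×G + 0.0722×B
L = 0.2126×0.158961 + 0.7152×0.799103 + 0.0722×0.791298
L ≈ 0.662445


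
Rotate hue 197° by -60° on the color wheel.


New hue = (H + rotation) mod 360
New hue = (197 -60) mod 360
= 137 mod 360
= 137°


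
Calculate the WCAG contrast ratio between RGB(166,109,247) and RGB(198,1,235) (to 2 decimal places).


Linearize each sRGB channel c=v/255: c/12.92 if c ≤ 0.04045 else ((c+0.055)/1.055)^2.4
L = 0.2126×R_lin + 0.7152×G_lin + 0.0722×B_lin
Color 1 (166,109,247):
  R=166: 166/255≈0.6510 > 0.04045 → ((0.6510+0.055)/1.055)^2.4 ≈ 0.38133
  G=109: 109/255≈0.4275 > 0.04045 → ((0.4275+0.055)/1.055)^2.4 ≈ 0.15293
  B=247: 247/255≈0.9686 > 0.04045 → ((0.9686+0.055)/1.055)^2.4 ≈ 0.93011
  L1 = 0.2126×0.38133 + 0.7152×0.15293 + 0.0722×0.93011 ≈ 0.25760
Color 2 (198,1,235):
  R=198: 198/255≈0.7765 > 0.04045 → ((0.7765+0.055)/1.055)^2.4 ≈ 0.56471
  G=1: 1/255≈0.0039 ≤ 0.04045 → 0.0039/12.92 ≈ 0.00030
  B=235: 235/255≈0.9216 > 0.04045 → ((0.9216+0.055)/1.055)^2.4 ≈ 0.83077
  L2 = 0.2126×0.56471 + 0.7152×0.00030 + 0.0722×0.83077 ≈ 0.18026
Lighter = 0.25760, Darker = 0.18026
Ratio = (L_lighter + 0.05) / (L_darker + 0.05)
Ratio = (0.25760 + 0.05) / (0.18026 + 0.05) = 0.30760 / 0.23026 ≈ 1.3359
Ratio ≈ 1.34:1


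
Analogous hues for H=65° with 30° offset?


Base hue: 65°
Left analog: (65 - 30) mod 360 = 35°
Right analog: (65 + 30) mod 360 = 95°
Analogous hues = 35° and 95°


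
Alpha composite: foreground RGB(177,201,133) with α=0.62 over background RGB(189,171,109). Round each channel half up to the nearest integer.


C = α×F + (1-α)×B, with 1-α = 0.38
R: 0.62×177 + 0.38×189 = 109.74 + 71.82 = 181.56 → 182
G: 0.62×201 + 0.38×171 = 124.62 + 64.98 = 189.60 → 190
B: 0.62×133 + 0.38×109 = 82.46 + 41.42 = 123.88 → 124
= RGB(182, 190, 124)


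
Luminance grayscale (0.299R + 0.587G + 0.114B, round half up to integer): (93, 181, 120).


Gray = 0.299×R + 0.587×G + 0.114×B
Gray = 0.299×93 + 0.587×181 + 0.114×120
Gray = 27.807 + 106.247 + 13.680
Gray = 147.734 → round half up → 148
Gray = 148


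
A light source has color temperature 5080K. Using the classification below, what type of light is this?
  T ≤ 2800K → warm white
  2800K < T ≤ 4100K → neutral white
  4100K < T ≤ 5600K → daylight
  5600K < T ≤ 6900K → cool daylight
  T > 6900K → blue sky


Temperature: 5080K
4100K < 5080K ≤ 5600K → daylight
Classification: daylight


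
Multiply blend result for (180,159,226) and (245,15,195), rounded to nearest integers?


Multiply: C = A×B/255, rounded to nearest integer
R: 180×245/255 = 44100/255 ≈ 172.941 → 173
G: 159×15/255 = 2385/255 ≈ 9.353 → 9
B: 226×195/255 = 44070/255 ≈ 172.824 → 173
= RGB(173, 9, 173)


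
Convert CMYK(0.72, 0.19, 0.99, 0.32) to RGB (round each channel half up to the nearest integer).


R = 255 × (1-C) × (1-K) = 255 × 0.28 × 0.68 = 48.552 → 49
G = 255 × (1-M) × (1-K) = 255 × 0.81 × 0.68 = 140.454 → 140
B = 255 × (1-Y) × (1-K) = 255 × 0.01 × 0.68 = 1.734 → 2
= RGB(49, 140, 2)


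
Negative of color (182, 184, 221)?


Invert: (255-R, 255-G, 255-B)
R: 255-182 = 73
G: 255-184 = 71
B: 255-221 = 34
= RGB(73, 71, 34)


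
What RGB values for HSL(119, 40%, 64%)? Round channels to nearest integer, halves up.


H=119°, S=0.40, L=0.64
C = (1-|2L-1|)×S = (1-|0.28|)×0.40 = 0.288
H' = H/60 = 119/60 ≈ 1.9833; X = C×(1-|H' mod 2 - 1|) = 0.0048
m = L - C/2 = 0.64 - 0.144 = 0.496
Sector ⌊H'⌋ = 1 → (R',G',B') = (0.0048, 0.288, 0.0)
RGB = ((R'+m)×255, (G'+m)×255, (B'+m)×255) = (127.704, 199.92, 126.48)
Round half up → RGB(128, 200, 126)


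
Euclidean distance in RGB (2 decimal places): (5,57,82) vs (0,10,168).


d = √[(R₁-R₂)² + (G₁-G₂)² + (B₁-B₂)²]
d = √[(5-0)² + (57-10)² + (82-168)²]
d = √[25 + 2209 + 7396]
d = √9630
d ≈ 98.13


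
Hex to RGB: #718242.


71 → 113 (R)
82 → 130 (G)
42 → 66 (B)
= RGB(113, 130, 66)


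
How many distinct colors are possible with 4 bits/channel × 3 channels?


Total bits = 4 bits/channel × 3 channels = 12 bits
Distinct colors = 2^12
= 4,096 colors


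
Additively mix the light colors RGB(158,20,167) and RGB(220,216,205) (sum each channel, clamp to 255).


Additive: each channel = min(255, C₁+C₂)
R: 158+220 = 378 → 255
G: 20+216 = 236 → 236
B: 167+205 = 372 → 255
= RGB(255, 236, 255)


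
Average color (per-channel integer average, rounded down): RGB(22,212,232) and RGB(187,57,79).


Midpoint: each channel = ⌊(C₁+C₂)/2⌋
R: ⌊(22+187)/2⌋ = 104
G: ⌊(212+57)/2⌋ = 134
B: ⌊(232+79)/2⌋ = 155
= RGB(104, 134, 155)


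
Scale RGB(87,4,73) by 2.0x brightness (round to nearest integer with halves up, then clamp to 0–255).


Multiply each channel by 2.0, round half up, clamp to [0, 255]
R: 87×2.0 = 174
G: 4×2.0 = 8
B: 73×2.0 = 146
= RGB(174, 8, 146)


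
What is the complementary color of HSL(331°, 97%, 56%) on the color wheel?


Complement = opposite side of color wheel = hue + 180°
H' = (331 + 180) mod 360 = 151°
S and L unchanged.
= HSL(151°, 97%, 56%)


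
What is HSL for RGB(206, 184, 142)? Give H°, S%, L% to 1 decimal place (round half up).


Normalize: R'=206/255≈0.8078, G'=184/255≈0.7216, B'=142/255≈0.5569
Max=206/255, Min=142/255, Δ=Max-Min=64/255
L = (Max+Min)/2 = (206+142)/510 = 348/510 = 0.68235… → L = 68.2%
L > 0.5 → S = Δ/(2-Max-Min) = 64/(510-206-142) = 64/162 = 0.39506… → S = 39.5%
(the 1/255 factors cancel in S and H, so raw channel differences can be used)
Max is R' → H = 60 × (((G-B)/Δ) mod 6) = 60 × (((184-142)/64) mod 6)
  42/64 = 0.6562…
  H = 60 × 0.6562… = 39.375° → H = 39.4°
= HSL(39.4°, 39.5%, 68.2%)


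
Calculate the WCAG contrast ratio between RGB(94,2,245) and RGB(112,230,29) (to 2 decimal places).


Linearize each sRGB channel c=v/255: c/12.92 if c ≤ 0.04045 else ((c+0.055)/1.055)^2.4
L = 0.2126×R_lin + 0.7152×G_lin + 0.0722×B_lin
Color 1 (94,2,245):
  R=94: 94/255≈0.3686 > 0.04045 → ((0.3686+0.055)/1.055)^2.4 ≈ 0.11193
  G=2: 2/255≈0.0078 ≤ 0.04045 → 0.0078/12.92 ≈ 0.00061
  B=245: 245/255≈0.9608 > 0.04045 → ((0.9608+0.055)/1.055)^2.4 ≈ 0.91310
  L1 = 0.2126×0.11193 + 0.7152×0.00061 + 0.0722×0.91310 ≈ 0.09016
Color 2 (112,230,29):
  R=112: 112/255≈0.4392 > 0.04045 → ((0.4392+0.055)/1.055)^2.4 ≈ 0.16203
  G=230: 230/255≈0.9020 > 0.04045 → ((0.9020+0.055)/1.055)^2.4 ≈ 0.79130
  B=29: 29/255≈0.1137 > 0.04045 → ((0.1137+0.055)/1.055)^2.4 ≈ 0.01229
  L2 = 0.2126×0.16203 + 0.7152×0.79130 + 0.0722×0.01229 ≈ 0.60127
Lighter = 0.60127, Darker = 0.09016
Ratio = (L_lighter + 0.05) / (L_darker + 0.05)
Ratio = (0.60127 + 0.05) / (0.09016 + 0.05) = 0.65127 / 0.14016 ≈ 4.6467
Ratio ≈ 4.65:1


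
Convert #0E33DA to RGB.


0E → 14 (R)
33 → 51 (G)
DA → 218 (B)
= RGB(14, 51, 218)


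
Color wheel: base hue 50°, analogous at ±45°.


Base hue: 50°
Left analog: (50 - 45) mod 360 = 5°
Right analog: (50 + 45) mod 360 = 95°
Analogous hues = 5° and 95°


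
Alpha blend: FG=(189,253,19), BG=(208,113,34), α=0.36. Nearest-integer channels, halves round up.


C = α×F + (1-α)×B, with 1-α = 0.64
R: 0.36×189 + 0.64×208 = 68.04 + 133.12 = 201.16 → 201
G: 0.36×253 + 0.64×113 = 91.08 + 72.32 = 163.40 → 163
B: 0.36×19 + 0.64×34 = 6.84 + 21.76 = 28.60 → 29
= RGB(201, 163, 29)


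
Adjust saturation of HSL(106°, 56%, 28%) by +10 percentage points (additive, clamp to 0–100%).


Original S = 56%
Adjustment = +10 percentage points
New S = 56 + (10) = 66
Clamp to [0, 100] → 66
= HSL(106°, 66%, 28%)


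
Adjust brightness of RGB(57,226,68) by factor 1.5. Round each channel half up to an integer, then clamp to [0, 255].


Multiply each channel by 1.5, round half up, clamp to [0, 255]
R: 57×1.5 = 85.5 → round → 86
G: 226×1.5 = 339 → clamp → 255
B: 68×1.5 = 102
= RGB(86, 255, 102)


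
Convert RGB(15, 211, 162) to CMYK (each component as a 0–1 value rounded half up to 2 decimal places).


R'=15/255≈0.0588, G'=211/255≈0.8275, B'=162/255≈0.6353
K = 1 - max(R',G',B') = 1 - 211/255 = 44/255 = 0.17254… → 0.17
(1-R'-K)/(1-K) simplifies to (max-R)/max with max = 211:
C = (211-15)/211 = 196/211 = 0.92890… → 0.93
M = (211-211)/211 = 0/211 = 0 → 0.00
Y = (211-162)/211 = 49/211 = 0.23222… → 0.23
= CMYK(0.93, 0.00, 0.23, 0.17)


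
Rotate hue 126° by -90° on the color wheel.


New hue = (H + rotation) mod 360
New hue = (126 -90) mod 360
= 36 mod 360
= 36°


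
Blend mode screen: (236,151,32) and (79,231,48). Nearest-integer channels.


Screen: C = 255 - (255-A)×(255-B)/255, rounded to nearest integer
R: 255 - (255-236)×(255-79)/255 = 255 - 3344/255 ≈ 255 - 13.114 = 241.886 → 242
G: 255 - (255-151)×(255-231)/255 = 255 - 2496/255 ≈ 255 - 9.788 = 245.212 → 245
B: 255 - (255-32)×(255-48)/255 = 255 - 46161/255 ≈ 255 - 181.024 = 73.976 → 74
= RGB(242, 245, 74)


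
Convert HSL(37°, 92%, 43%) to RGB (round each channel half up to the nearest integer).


H=37°, S=0.92, L=0.43
C = (1-|2L-1|)×S = (1-|-0.14|)×0.92 = 0.7912
H' = H/60 = 37/60 ≈ 0.6167; X = C×(1-|H' mod 2 - 1|) ≈ 0.4879
m = L - C/2 = 0.43 - 0.3956 = 0.0344
Sector ⌊H'⌋ = 0 → (R',G',B') = (0.7912, ≈0.4879, 0.0)
RGB = ((R'+m)×255, (G'+m)×255, (B'+m)×255) = (210.528, 133.1882, 8.772)
Round half up → RGB(211, 133, 9)


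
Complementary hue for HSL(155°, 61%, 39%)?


Complement = opposite side of color wheel = hue + 180°
H' = (155 + 180) mod 360 = 335°
S and L unchanged.
= HSL(335°, 61%, 39%)


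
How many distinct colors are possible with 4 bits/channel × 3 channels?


Total bits = 4 bits/channel × 3 channels = 12 bits
Distinct colors = 2^12
= 4,096 colors


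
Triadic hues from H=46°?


Triadic: equally spaced at 120° intervals
H1 = 46°
H2 = (46 + 120) mod 360 = 166°
H3 = (46 + 240) mod 360 = 286°
Triadic = 46°, 166°, 286°


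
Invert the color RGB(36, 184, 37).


Invert: (255-R, 255-G, 255-B)
R: 255-36 = 219
G: 255-184 = 71
B: 255-37 = 218
= RGB(219, 71, 218)


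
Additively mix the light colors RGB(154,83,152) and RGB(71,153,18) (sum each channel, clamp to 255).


Additive: each channel = min(255, C₁+C₂)
R: 154+71 = 225 → 225
G: 83+153 = 236 → 236
B: 152+18 = 170 → 170
= RGB(225, 236, 170)


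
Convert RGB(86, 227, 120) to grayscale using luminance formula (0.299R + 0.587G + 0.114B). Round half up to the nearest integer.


Gray = 0.299×R + 0.587×G + 0.114×B
Gray = 0.299×86 + 0.587×227 + 0.114×120
Gray = 25.714 + 133.249 + 13.680
Gray = 172.643 → round half up → 173
Gray = 173


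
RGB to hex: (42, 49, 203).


R = 42 → 2A (hex)
G = 49 → 31 (hex)
B = 203 → CB (hex)
Hex = #2A31CB


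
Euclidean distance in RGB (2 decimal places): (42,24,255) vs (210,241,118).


d = √[(R₁-R₂)² + (G₁-G₂)² + (B₁-B₂)²]
d = √[(42-210)² + (24-241)² + (255-118)²]
d = √[28224 + 47089 + 18769]
d = √94082
d ≈ 306.73


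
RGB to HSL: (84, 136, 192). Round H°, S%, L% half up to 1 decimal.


Normalize: R'=84/255≈0.3294, G'=136/255≈0.5333, B'=192/255≈0.7529
Max=192/255, Min=84/255, Δ=Max-Min=108/255
L = (Max+Min)/2 = (192+84)/510 = 276/510 = 0.54117… → L = 54.1%
L > 0.5 → S = Δ/(2-Max-Min) = 108/(510-192-84) = 108/234 = 0.46153… → S = 46.2%
(the 1/255 factors cancel in S and H, so raw channel differences can be used)
Max is B' → H = 60 × ((R-G)/Δ + 4) = 60 × ((84-136)/108 + 4)
  -52/108 + 4 = -0.4814… + 4 = 3.5185…
  H = 60 × 3.5185… = 211.111…° → H = 211.1°
= HSL(211.1°, 46.2%, 54.1%)


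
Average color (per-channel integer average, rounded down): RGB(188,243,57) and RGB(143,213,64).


Midpoint: each channel = ⌊(C₁+C₂)/2⌋
R: ⌊(188+143)/2⌋ = 165
G: ⌊(243+213)/2⌋ = 228
B: ⌊(57+64)/2⌋ = 60
= RGB(165, 228, 60)


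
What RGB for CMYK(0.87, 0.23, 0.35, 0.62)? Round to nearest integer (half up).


R = 255 × (1-C) × (1-K) = 255 × 0.13 × 0.38 = 12.597 → 13
G = 255 × (1-M) × (1-K) = 255 × 0.77 × 0.38 = 74.613 → 75
B = 255 × (1-Y) × (1-K) = 255 × 0.65 × 0.38 = 62.985 → 63
= RGB(13, 75, 63)


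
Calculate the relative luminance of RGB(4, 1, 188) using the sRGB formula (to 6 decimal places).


Linearize each channel (sRGB transfer function): c = v/255; c_lin = c/12.92 if c ≤ 0.04045, else ((c+0.055)/1.055)^2.4
  R: 4/255 ≈ 0.015686 ≤ 0.04045 → 0.015686/12.92 ≈ 0.001214
  G: 1/255 ≈ 0.003922 ≤ 0.04045 → 0.003922/12.92 ≈ 0.000304
  B: 188/255 ≈ 0.737255 > 0.04045 → ((0.737255+0.055)/1.055)^2.4 ≈ 0.502886
R_lin = 0.001214, G_lin = 0.000304, B_lin = 0.502886
L = 0.2126×R + 0.7152×G + 0.0722×B
L = 0.2126×0.001214 + 0.7152×0.000304 + 0.0722×0.502886
L ≈ 0.036784


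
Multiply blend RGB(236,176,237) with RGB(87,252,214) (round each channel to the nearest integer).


Multiply: C = A×B/255, rounded to nearest integer
R: 236×87/255 = 20532/255 ≈ 80.518 → 81
G: 176×252/255 = 44352/255 ≈ 173.929 → 174
B: 237×214/255 = 50718/255 ≈ 198.894 → 199
= RGB(81, 174, 199)


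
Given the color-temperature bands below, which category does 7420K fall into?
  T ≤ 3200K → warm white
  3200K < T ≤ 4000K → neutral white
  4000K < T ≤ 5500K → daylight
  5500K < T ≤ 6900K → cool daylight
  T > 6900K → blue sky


Temperature: 7420K
7420K > 6900K → blue sky
Classification: blue sky


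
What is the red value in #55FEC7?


Color: #55FEC7
R = 55 = 85
G = FE = 254
B = C7 = 199
Red = 85


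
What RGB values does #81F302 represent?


81 → 129 (R)
F3 → 243 (G)
02 → 2 (B)
= RGB(129, 243, 2)


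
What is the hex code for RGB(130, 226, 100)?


R = 130 → 82 (hex)
G = 226 → E2 (hex)
B = 100 → 64 (hex)
Hex = #82E264


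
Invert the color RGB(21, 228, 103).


Invert: (255-R, 255-G, 255-B)
R: 255-21 = 234
G: 255-228 = 27
B: 255-103 = 152
= RGB(234, 27, 152)


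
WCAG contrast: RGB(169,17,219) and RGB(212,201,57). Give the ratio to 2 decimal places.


Linearize each sRGB channel c=v/255: c/12.92 if c ≤ 0.04045 else ((c+0.055)/1.055)^2.4
L = 0.2126×R_lin + 0.7152×G_lin + 0.0722×B_lin
Color 1 (169,17,219):
  R=169: 169/255≈0.6627 > 0.04045 → ((0.6627+0.055)/1.055)^2.4 ≈ 0.39676
  G=17: 17/255≈0.0667 > 0.04045 → ((0.0667+0.055)/1.055)^2.4 ≈ 0.00561
  B=219: 219/255≈0.8588 > 0.04045 → ((0.8588+0.055)/1.055)^2.4 ≈ 0.70838
  L1 = 0.2126×0.39676 + 0.7152×0.00561 + 0.0722×0.70838 ≈ 0.13950
Color 2 (212,201,57):
  R=212: 212/255≈0.8314 > 0.04045 → ((0.8314+0.055)/1.055)^2.4 ≈ 0.65837
  G=201: 201/255≈0.7882 > 0.04045 → ((0.7882+0.055)/1.055)^2.4 ≈ 0.58408
  B=57: 57/255≈0.2235 > 0.04045 → ((0.2235+0.055)/1.055)^2.4 ≈ 0.04092
  L2 = 0.2126×0.65837 + 0.7152×0.58408 + 0.0722×0.04092 ≈ 0.56066
Lighter = 0.56066, Darker = 0.13950
Ratio = (L_lighter + 0.05) / (L_darker + 0.05)
Ratio = (0.56066 + 0.05) / (0.13950 + 0.05) = 0.61066 / 0.18950 ≈ 3.2224
Ratio ≈ 3.22:1


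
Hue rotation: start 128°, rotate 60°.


New hue = (H + rotation) mod 360
New hue = (128 + 60) mod 360
= 188 mod 360
= 188°


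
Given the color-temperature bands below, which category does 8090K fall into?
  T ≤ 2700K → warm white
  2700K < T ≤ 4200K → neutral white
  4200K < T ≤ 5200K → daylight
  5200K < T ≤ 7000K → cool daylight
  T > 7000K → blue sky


Temperature: 8090K
8090K > 7000K → blue sky
Classification: blue sky


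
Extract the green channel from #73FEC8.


Color: #73FEC8
R = 73 = 115
G = FE = 254
B = C8 = 200
Green = 254


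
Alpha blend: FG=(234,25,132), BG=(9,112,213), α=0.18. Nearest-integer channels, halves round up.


C = α×F + (1-α)×B, with 1-α = 0.82
R: 0.18×234 + 0.82×9 = 42.12 + 7.38 = 49.50 → 50
G: 0.18×25 + 0.82×112 = 4.50 + 91.84 = 96.34 → 96
B: 0.18×132 + 0.82×213 = 23.76 + 174.66 = 198.42 → 198
= RGB(50, 96, 198)


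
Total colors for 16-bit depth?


Colors = 2^bits = 2^16
= 65,536 colors


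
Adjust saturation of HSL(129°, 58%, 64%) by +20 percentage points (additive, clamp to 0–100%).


Original S = 58%
Adjustment = +20 percentage points
New S = 58 + (20) = 78
Clamp to [0, 100] → 78
= HSL(129°, 78%, 64%)


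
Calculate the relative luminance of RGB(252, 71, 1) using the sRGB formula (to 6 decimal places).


Linearize each channel (sRGB transfer function): c = v/255; c_lin = c/12.92 if c ≤ 0.04045, else ((c+0.055)/1.055)^2.4
  R: 252/255 ≈ 0.988235 > 0.04045 → ((0.988235+0.055)/1.055)^2.4 ≈ 0.973445
  G: 71/255 ≈ 0.278431 > 0.04045 → ((0.278431+0.055)/1.055)^2.4 ≈ 0.063010
  B: 1/255 ≈ 0.003922 ≤ 0.04045 → 0.003922/12.92 ≈ 0.000304
R_lin = 0.973445, G_lin = 0.063010, B_lin = 0.000304
L = 0.2126×R + 0.7152×G + 0.0722×B
L = 0.2126×0.973445 + 0.7152×0.063010 + 0.0722×0.000304
L ≈ 0.252041


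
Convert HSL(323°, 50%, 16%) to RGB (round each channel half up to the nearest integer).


H=323°, S=0.50, L=0.16
C = (1-|2L-1|)×S = (1-|-0.68|)×0.50 = 0.16
H' = H/60 = 323/60 ≈ 5.3833; X = C×(1-|H' mod 2 - 1|) ≈ 0.0987
m = L - C/2 = 0.16 - 0.08 = 0.08
Sector ⌊H'⌋ = 5 → (R',G',B') = (0.16, 0.0, ≈0.0987)
RGB = ((R'+m)×255, (G'+m)×255, (B'+m)×255) = (61.2, 20.4, 45.56)
Round half up → RGB(61, 20, 46)


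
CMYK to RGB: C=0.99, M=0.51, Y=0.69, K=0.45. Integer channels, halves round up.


R = 255 × (1-C) × (1-K) = 255 × 0.01 × 0.55 = 1.4025 → 1
G = 255 × (1-M) × (1-K) = 255 × 0.49 × 0.55 = 68.7225 → 69
B = 255 × (1-Y) × (1-K) = 255 × 0.31 × 0.55 = 43.4775 → 43
= RGB(1, 69, 43)


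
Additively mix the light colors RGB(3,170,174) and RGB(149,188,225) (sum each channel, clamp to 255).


Additive: each channel = min(255, C₁+C₂)
R: 3+149 = 152 → 152
G: 170+188 = 358 → 255
B: 174+225 = 399 → 255
= RGB(152, 255, 255)


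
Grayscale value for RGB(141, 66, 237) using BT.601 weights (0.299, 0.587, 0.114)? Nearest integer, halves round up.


Gray = 0.299×R + 0.587×G + 0.114×B
Gray = 0.299×141 + 0.587×66 + 0.114×237
Gray = 42.159 + 38.742 + 27.018
Gray = 107.919 → round half up → 108
Gray = 108


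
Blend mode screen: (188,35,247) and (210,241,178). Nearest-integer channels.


Screen: C = 255 - (255-A)×(255-B)/255, rounded to nearest integer
R: 255 - (255-188)×(255-210)/255 = 255 - 3015/255 ≈ 255 - 11.824 = 243.176 → 243
G: 255 - (255-35)×(255-241)/255 = 255 - 3080/255 ≈ 255 - 12.078 = 242.922 → 243
B: 255 - (255-247)×(255-178)/255 = 255 - 616/255 ≈ 255 - 2.416 = 252.584 → 253
= RGB(243, 243, 253)


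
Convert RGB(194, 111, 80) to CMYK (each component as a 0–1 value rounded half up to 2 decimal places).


R'=194/255≈0.7608, G'=111/255≈0.4353, B'=80/255≈0.3137
K = 1 - max(R',G',B') = 1 - 194/255 = 61/255 = 0.23921… → 0.24
(1-R'-K)/(1-K) simplifies to (max-R)/max with max = 194:
C = (194-194)/194 = 0/194 = 0 → 0.00
M = (194-111)/194 = 83/194 = 0.42783… → 0.43
Y = (194-80)/194 = 114/194 = 0.58762… → 0.59
= CMYK(0.00, 0.43, 0.59, 0.24)


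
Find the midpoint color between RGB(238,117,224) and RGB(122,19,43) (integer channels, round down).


Midpoint: each channel = ⌊(C₁+C₂)/2⌋
R: ⌊(238+122)/2⌋ = 180
G: ⌊(117+19)/2⌋ = 68
B: ⌊(224+43)/2⌋ = 133
= RGB(180, 68, 133)


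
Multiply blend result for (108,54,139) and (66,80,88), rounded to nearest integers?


Multiply: C = A×B/255, rounded to nearest integer
R: 108×66/255 = 7128/255 ≈ 27.953 → 28
G: 54×80/255 = 4320/255 ≈ 16.941 → 17
B: 139×88/255 = 12232/255 ≈ 47.969 → 48
= RGB(28, 17, 48)


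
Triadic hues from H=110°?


Triadic: equally spaced at 120° intervals
H1 = 110°
H2 = (110 + 120) mod 360 = 230°
H3 = (110 + 240) mod 360 = 350°
Triadic = 110°, 230°, 350°


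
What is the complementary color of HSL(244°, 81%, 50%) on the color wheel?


Complement = opposite side of color wheel = hue + 180°
H' = (244 + 180) mod 360 = 64°
S and L unchanged.
= HSL(64°, 81%, 50%)


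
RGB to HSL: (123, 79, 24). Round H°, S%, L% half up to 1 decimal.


Normalize: R'=123/255≈0.4824, G'=79/255≈0.3098, B'=24/255≈0.0941
Max=123/255, Min=24/255, Δ=Max-Min=99/255
L = (Max+Min)/2 = (123+24)/510 = 147/510 = 0.28823… → L = 28.8%
L ≤ 0.5 → S = Δ/(Max+Min) = 99/(123+24) = 99/147 = 0.67346… → S = 67.3%
(the 1/255 factors cancel in S and H, so raw channel differences can be used)
Max is R' → H = 60 × (((G-B)/Δ) mod 6) = 60 × (((79-24)/99) mod 6)
  55/99 = 0.5555…
  H = 60 × 0.5555… = 33.333…° → H = 33.3°
= HSL(33.3°, 67.3%, 28.8%)


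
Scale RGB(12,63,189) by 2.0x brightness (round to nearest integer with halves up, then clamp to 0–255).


Multiply each channel by 2.0, round half up, clamp to [0, 255]
R: 12×2.0 = 24
G: 63×2.0 = 126
B: 189×2.0 = 378 → clamp → 255
= RGB(24, 126, 255)


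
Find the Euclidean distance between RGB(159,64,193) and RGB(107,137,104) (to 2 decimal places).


d = √[(R₁-R₂)² + (G₁-G₂)² + (B₁-B₂)²]
d = √[(159-107)² + (64-137)² + (193-104)²]
d = √[2704 + 5329 + 7921]
d = √15954
d ≈ 126.31


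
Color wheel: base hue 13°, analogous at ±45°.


Base hue: 13°
Left analog: (13 - 45) mod 360 = 328°
Right analog: (13 + 45) mod 360 = 58°
Analogous hues = 328° and 58°


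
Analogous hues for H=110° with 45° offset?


Base hue: 110°
Left analog: (110 - 45) mod 360 = 65°
Right analog: (110 + 45) mod 360 = 155°
Analogous hues = 65° and 155°


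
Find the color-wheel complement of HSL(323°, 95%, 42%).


Complement = opposite side of color wheel = hue + 180°
H' = (323 + 180) mod 360 = 143°
S and L unchanged.
= HSL(143°, 95%, 42%)


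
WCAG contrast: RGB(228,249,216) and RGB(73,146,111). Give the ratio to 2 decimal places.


Linearize each sRGB channel c=v/255: c/12.92 if c ≤ 0.04045 else ((c+0.055)/1.055)^2.4
L = 0.2126×R_lin + 0.7152×G_lin + 0.0722×B_lin
Color 1 (228,249,216):
  R=228: 228/255≈0.8941 > 0.04045 → ((0.8941+0.055)/1.055)^2.4 ≈ 0.77582
  G=249: 249/255≈0.9765 > 0.04045 → ((0.9765+0.055)/1.055)^2.4 ≈ 0.94731
  B=216: 216/255≈0.8471 > 0.04045 → ((0.8471+0.055)/1.055)^2.4 ≈ 0.68669
  L1 = 0.2126×0.77582 + 0.7152×0.94731 + 0.0722×0.68669 ≈ 0.89203
Color 2 (73,146,111):
  R=73: 73/255≈0.2863 > 0.04045 → ((0.2863+0.055)/1.055)^2.4 ≈ 0.06663
  G=146: 146/255≈0.5725 > 0.04045 → ((0.5725+0.055)/1.055)^2.4 ≈ 0.28744
  B=111: 111/255≈0.4353 > 0.04045 → ((0.4353+0.055)/1.055)^2.4 ≈ 0.15896
  L2 = 0.2126×0.06663 + 0.7152×0.28744 + 0.0722×0.15896 ≈ 0.23122
Lighter = 0.89203, Darker = 0.23122
Ratio = (L_lighter + 0.05) / (L_darker + 0.05)
Ratio = (0.89203 + 0.05) / (0.23122 + 0.05) = 0.94203 / 0.28122 ≈ 3.3498
Ratio ≈ 3.35:1


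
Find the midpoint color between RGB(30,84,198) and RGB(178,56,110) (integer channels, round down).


Midpoint: each channel = ⌊(C₁+C₂)/2⌋
R: ⌊(30+178)/2⌋ = 104
G: ⌊(84+56)/2⌋ = 70
B: ⌊(198+110)/2⌋ = 154
= RGB(104, 70, 154)


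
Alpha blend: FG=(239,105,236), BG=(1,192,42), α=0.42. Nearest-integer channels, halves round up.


C = α×F + (1-α)×B, with 1-α = 0.58
R: 0.42×239 + 0.58×1 = 100.38 + 0.58 = 100.96 → 101
G: 0.42×105 + 0.58×192 = 44.10 + 111.36 = 155.46 → 155
B: 0.42×236 + 0.58×42 = 99.12 + 24.36 = 123.48 → 123
= RGB(101, 155, 123)


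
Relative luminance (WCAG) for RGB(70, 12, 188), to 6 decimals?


Linearize each channel (sRGB transfer function): c = v/255; c_lin = c/12.92 if c ≤ 0.04045, else ((c+0.055)/1.055)^2.4
  R: 70/255 ≈ 0.274510 > 0.04045 → ((0.274510+0.055)/1.055)^2.4 ≈ 0.061246
  G: 12/255 ≈ 0.047059 > 0.04045 → ((0.047059+0.055)/1.055)^2.4 ≈ 0.003677
  B: 188/255 ≈ 0.737255 > 0.04045 → ((0.737255+0.055)/1.055)^2.4 ≈ 0.502886
R_lin = 0.061246, G_lin = 0.003677, B_lin = 0.502886
L = 0.2126×R + 0.7152×G + 0.0722×B
L = 0.2126×0.061246 + 0.7152×0.003677 + 0.0722×0.502886
L ≈ 0.051959


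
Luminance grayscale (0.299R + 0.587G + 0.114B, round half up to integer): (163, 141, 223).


Gray = 0.299×R + 0.587×G + 0.114×B
Gray = 0.299×163 + 0.587×141 + 0.114×223
Gray = 48.737 + 82.767 + 25.422
Gray = 156.926 → round half up → 157
Gray = 157


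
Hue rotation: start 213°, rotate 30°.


New hue = (H + rotation) mod 360
New hue = (213 + 30) mod 360
= 243 mod 360
= 243°


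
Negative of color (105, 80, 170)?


Invert: (255-R, 255-G, 255-B)
R: 255-105 = 150
G: 255-80 = 175
B: 255-170 = 85
= RGB(150, 175, 85)


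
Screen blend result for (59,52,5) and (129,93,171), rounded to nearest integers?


Screen: C = 255 - (255-A)×(255-B)/255, rounded to nearest integer
R: 255 - (255-59)×(255-129)/255 = 255 - 24696/255 ≈ 255 - 96.847 = 158.153 → 158
G: 255 - (255-52)×(255-93)/255 = 255 - 32886/255 ≈ 255 - 128.965 = 126.035 → 126
B: 255 - (255-5)×(255-171)/255 = 255 - 21000/255 ≈ 255 - 82.353 = 172.647 → 173
= RGB(158, 126, 173)


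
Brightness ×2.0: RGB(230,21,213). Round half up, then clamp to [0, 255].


Multiply each channel by 2.0, round half up, clamp to [0, 255]
R: 230×2.0 = 460 → clamp → 255
G: 21×2.0 = 42
B: 213×2.0 = 426 → clamp → 255
= RGB(255, 42, 255)


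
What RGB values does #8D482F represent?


8D → 141 (R)
48 → 72 (G)
2F → 47 (B)
= RGB(141, 72, 47)


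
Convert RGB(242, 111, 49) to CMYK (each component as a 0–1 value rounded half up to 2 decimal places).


R'=242/255≈0.9490, G'=111/255≈0.4353, B'=49/255≈0.1922
K = 1 - max(R',G',B') = 1 - 242/255 = 13/255 = 0.05098… → 0.05
(1-R'-K)/(1-K) simplifies to (max-R)/max with max = 242:
C = (242-242)/242 = 0/242 = 0 → 0.00
M = (242-111)/242 = 131/242 = 0.54132… → 0.54
Y = (242-49)/242 = 193/242 = 0.79752… → 0.80
= CMYK(0.00, 0.54, 0.80, 0.05)


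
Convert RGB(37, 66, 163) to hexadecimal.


R = 37 → 25 (hex)
G = 66 → 42 (hex)
B = 163 → A3 (hex)
Hex = #2542A3


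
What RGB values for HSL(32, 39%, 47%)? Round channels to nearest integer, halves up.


H=32°, S=0.39, L=0.47
C = (1-|2L-1|)×S = (1-|-0.06|)×0.39 = 0.3666
H' = H/60 = 32/60 ≈ 0.5333; X = C×(1-|H' mod 2 - 1|) = 0.19552
m = L - C/2 = 0.47 - 0.1833 = 0.2867
Sector ⌊H'⌋ = 0 → (R',G',B') = (0.3666, 0.19552, 0.0)
RGB = ((R'+m)×255, (G'+m)×255, (B'+m)×255) = (166.5915, 122.9661, 73.1085)
Round half up → RGB(167, 123, 73)


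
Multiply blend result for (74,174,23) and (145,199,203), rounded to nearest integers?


Multiply: C = A×B/255, rounded to nearest integer
R: 74×145/255 = 10730/255 ≈ 42.078 → 42
G: 174×199/255 = 34626/255 ≈ 135.788 → 136
B: 23×203/255 = 4669/255 ≈ 18.310 → 18
= RGB(42, 136, 18)


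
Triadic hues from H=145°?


Triadic: equally spaced at 120° intervals
H1 = 145°
H2 = (145 + 120) mod 360 = 265°
H3 = (145 + 240) mod 360 = 25°
Triadic = 145°, 265°, 25°


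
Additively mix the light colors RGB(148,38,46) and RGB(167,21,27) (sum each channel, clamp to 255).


Additive: each channel = min(255, C₁+C₂)
R: 148+167 = 315 → 255
G: 38+21 = 59 → 59
B: 46+27 = 73 → 73
= RGB(255, 59, 73)


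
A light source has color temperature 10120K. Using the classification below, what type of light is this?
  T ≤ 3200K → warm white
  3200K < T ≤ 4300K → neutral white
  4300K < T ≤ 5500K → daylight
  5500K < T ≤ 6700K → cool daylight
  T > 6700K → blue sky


Temperature: 10120K
10120K > 6700K → blue sky
Classification: blue sky


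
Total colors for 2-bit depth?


Colors = 2^bits = 2^2
= 4 colors


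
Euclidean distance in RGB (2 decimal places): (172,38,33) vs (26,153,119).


d = √[(R₁-R₂)² + (G₁-G₂)² + (B₁-B₂)²]
d = √[(172-26)² + (38-153)² + (33-119)²]
d = √[21316 + 13225 + 7396]
d = √41937
d ≈ 204.79


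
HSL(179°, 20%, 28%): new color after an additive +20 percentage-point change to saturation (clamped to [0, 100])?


Original S = 20%
Adjustment = +20 percentage points
New S = 20 + (20) = 40
Clamp to [0, 100] → 40
= HSL(179°, 40%, 28%)
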